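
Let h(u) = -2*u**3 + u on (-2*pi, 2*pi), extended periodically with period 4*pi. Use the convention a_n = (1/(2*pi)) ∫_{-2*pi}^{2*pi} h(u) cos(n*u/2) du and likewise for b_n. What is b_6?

b_6 = (1/(2*pi)) ∫_{-2*pi}^{2*pi} h(u) sin(3*u) du.
h is odd and sin(3*u) is odd, so the integrand is even and b_6 = 1/pi ∫_0^{2*pi} h(u) sin(3*u) du.
Integrating by parts three times (tabular method), an antiderivative of (-2*u**3 + u) sin(3*u) is 2*u**3*cos(3*u)/3 - 2*u**2*sin(3*u)/3 - 7*u*cos(3*u)/9 + 7*sin(3*u)/27; evaluating from 0 to 2*pi: ∫_{0}^{2*pi} (-2*u**3 + u) sin(3*u) du = (2*pi*(-7 + 24*pi**2)/9) - (0) = 2*pi*(-7 + 24*pi**2)/9.
Hence b_6 = (1/pi)·(2*pi*(-7 + 24*pi**2)/9) = -14/9 + 16*pi**2/3.

-14/9 + 16*pi**2/3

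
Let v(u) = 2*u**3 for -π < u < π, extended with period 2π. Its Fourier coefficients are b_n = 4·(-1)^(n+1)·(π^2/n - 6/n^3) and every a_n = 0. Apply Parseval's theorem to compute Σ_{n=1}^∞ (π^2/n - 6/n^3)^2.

pi**6/14

Parseval: Σ b_n^2 = (1/π) ∫_{-π}^{π} v(u)^2 du = 8*pi**6/7.
b_n^2 = 16·(π^2/n - 6/n^3)^2, so the sum equals (8*pi**6/7)/16 = pi**6/14.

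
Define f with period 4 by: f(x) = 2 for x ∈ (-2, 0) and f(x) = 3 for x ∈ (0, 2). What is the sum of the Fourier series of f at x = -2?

5/2

At x = -2 the one-sided limits are f(-2^-) = 3 and f(-2^+) = 2.
By Dirichlet's theorem the series converges to their average, [(3) + (2)]/2 = 5/2.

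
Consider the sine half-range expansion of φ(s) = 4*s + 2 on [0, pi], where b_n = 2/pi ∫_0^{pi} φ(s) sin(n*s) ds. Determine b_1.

b_1 = 2/pi ∫_0^{pi} (4*s + 2) sin(s) ds.
Integrating by parts (boundary term plus one more integral), an antiderivative of (4*s + 2) sin(s) is -4*s*cos(s) + 4*sin(s) - 2*cos(s); evaluating from 0 to pi: ∫_{0}^{pi} (4*s + 2) sin(s) ds = (2 + 4*pi) - (-2) = 4 + 4*pi.
Hence b_1 = (2/pi)·(4 + 4*pi) = 8/pi + 8.

8/pi + 8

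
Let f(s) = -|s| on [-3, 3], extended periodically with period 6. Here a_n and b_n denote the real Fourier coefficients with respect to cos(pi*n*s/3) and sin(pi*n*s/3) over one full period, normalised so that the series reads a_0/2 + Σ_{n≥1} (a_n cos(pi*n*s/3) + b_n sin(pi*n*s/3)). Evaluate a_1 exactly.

a_1 = 1/3 ∫_{-3}^{3} f(s) cos(pi*s/3) ds.
f is even and cos(pi*s/3) is even, so the integrand is even and a_1 = 2/3 ∫_0^{3} f(s) cos(pi*s/3) ds.
Integrating by parts (boundary term plus one more integral), an antiderivative of (-s) cos(pi*s/3) is -3*s*sin(pi*s/3)/pi - 9*cos(pi*s/3)/pi**2; evaluating from 0 to 3: ∫_{0}^{3} (-s) cos(pi*s/3) ds = (9/pi**2) - (-9/pi**2) = 18/pi**2.
Hence a_1 = (2/3)·(18/pi**2) = 12/pi**2.

12/pi**2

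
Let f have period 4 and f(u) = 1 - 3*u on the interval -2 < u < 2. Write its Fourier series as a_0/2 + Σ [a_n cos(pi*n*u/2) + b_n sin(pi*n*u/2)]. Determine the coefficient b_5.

b_5 = 1/2 ∫_{-2}^{2} f(u) sin(5*pi*u/2) du.
Integrating by parts (boundary term plus one more integral), an antiderivative of (1 - 3*u) sin(5*pi*u/2) is 6*u*cos(5*pi*u/2)/(5*pi) - 12*sin(5*pi*u/2)/(25*pi**2) - 2*cos(5*pi*u/2)/(5*pi); evaluating from -2 to 2: ∫_{-2}^{2} (1 - 3*u) sin(5*pi*u/2) du = (-2/pi) - (14/(5*pi)) = -24/(5*pi).
Hence b_5 = (1/2)·(-24/(5*pi)) = -12/(5*pi).

-12/(5*pi)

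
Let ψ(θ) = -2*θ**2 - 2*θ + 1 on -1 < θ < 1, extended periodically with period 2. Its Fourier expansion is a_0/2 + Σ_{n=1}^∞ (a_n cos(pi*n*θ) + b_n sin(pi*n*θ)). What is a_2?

-2/pi**2

a_2 = ∫_{-1}^{1} ψ(θ) cos(2*pi*θ) dθ.
Integrating by parts twice (tabular method), an antiderivative of (-2*θ**2 - 2*θ + 1) cos(2*pi*θ) is -θ**2*sin(2*pi*θ)/pi - θ*sin(2*pi*θ)/pi - θ*cos(2*pi*θ)/pi**2 + sin(2*pi*θ)/(2*pi**3) + sin(2*pi*θ)/(2*pi) - cos(2*pi*θ)/(2*pi**2); evaluating from -1 to 1: ∫_{-1}^{1} (-2*θ**2 - 2*θ + 1) cos(2*pi*θ) dθ = (-3/(2*pi**2)) - (1/(2*pi**2)) = -2/pi**2.
Hence a_2 = -2/pi**2.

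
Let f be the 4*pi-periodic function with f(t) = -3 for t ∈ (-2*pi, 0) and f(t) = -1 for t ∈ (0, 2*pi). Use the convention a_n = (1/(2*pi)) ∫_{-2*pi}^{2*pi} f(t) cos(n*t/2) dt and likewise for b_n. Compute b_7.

b_7 = (1/(2*pi)) ∫_{-2*pi}^{2*pi} f(t) sin(7*t/2) dt.
Split the integral at the breakpoints.
Directly, an antiderivative of (-3) sin(7*t/2) is 6*cos(7*t/2)/7; evaluating from -2*pi to 0: ∫_{-2*pi}^{0} (-3) sin(7*t/2) dt = (6/7) - (-6/7) = 12/7.
Directly, an antiderivative of (-1) sin(7*t/2) is 2*cos(7*t/2)/7; evaluating from 0 to 2*pi: ∫_{0}^{2*pi} (-1) sin(7*t/2) dt = (-2/7) - (2/7) = -4/7.
Summing the pieces and multiplying by (1/(2*pi)) gives b_7 = 4/(7*pi).

4/(7*pi)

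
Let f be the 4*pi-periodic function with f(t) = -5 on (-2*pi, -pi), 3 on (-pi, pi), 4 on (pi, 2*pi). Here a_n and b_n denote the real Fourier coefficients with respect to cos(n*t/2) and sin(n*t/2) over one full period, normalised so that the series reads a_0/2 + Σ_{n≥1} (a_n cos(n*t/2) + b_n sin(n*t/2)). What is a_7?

-1/pi

a_7 = (1/(2*pi)) ∫_{-2*pi}^{2*pi} f(t) cos(7*t/2) dt.
Split the integral at the breakpoints.
Directly, an antiderivative of (-5) cos(7*t/2) is -10*sin(7*t/2)/7; evaluating from -2*pi to -pi: ∫_{-2*pi}^{-pi} (-5) cos(7*t/2) dt = (-10/7) - (0) = -10/7.
Directly, an antiderivative of (3) cos(7*t/2) is 6*sin(7*t/2)/7; evaluating from -pi to pi: ∫_{-pi}^{pi} (3) cos(7*t/2) dt = (-6/7) - (6/7) = -12/7.
Directly, an antiderivative of (4) cos(7*t/2) is 8*sin(7*t/2)/7; evaluating from pi to 2*pi: ∫_{pi}^{2*pi} (4) cos(7*t/2) dt = (0) - (-8/7) = 8/7.
Summing the pieces and multiplying by (1/(2*pi)) gives a_7 = -1/pi.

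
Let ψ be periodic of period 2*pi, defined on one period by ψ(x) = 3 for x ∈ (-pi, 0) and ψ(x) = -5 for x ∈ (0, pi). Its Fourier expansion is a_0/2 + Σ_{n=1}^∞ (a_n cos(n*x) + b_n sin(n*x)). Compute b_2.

b_2 = 1/pi ∫_{-pi}^{pi} ψ(x) sin(2*x) dx.
Split the integral at the breakpoints.
Directly, an antiderivative of (3) sin(2*x) is -3*cos(2*x)/2; evaluating from -pi to 0: ∫_{-pi}^{0} (3) sin(2*x) dx = (-3/2) - (-3/2) = 0.
Directly, an antiderivative of (-5) sin(2*x) is 5*cos(2*x)/2; evaluating from 0 to pi: ∫_{0}^{pi} (-5) sin(2*x) dx = (5/2) - (5/2) = 0.
Summing the pieces and multiplying by (1/pi) gives b_2 = 0.

0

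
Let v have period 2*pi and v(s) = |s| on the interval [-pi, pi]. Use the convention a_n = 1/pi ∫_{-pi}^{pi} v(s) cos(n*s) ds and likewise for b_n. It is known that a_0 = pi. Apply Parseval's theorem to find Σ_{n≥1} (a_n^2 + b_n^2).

pi**2/6

Parseval: a_0^2/2 + Σ_{n≥1} (a_n^2+b_n^2) = 1/pi ∫_{-pi}^{pi} v(s)^2 ds = 2*pi**2/3.
Subtract a_0^2/2 = pi**2/2: Σ (a_n^2+b_n^2) = pi**2/6.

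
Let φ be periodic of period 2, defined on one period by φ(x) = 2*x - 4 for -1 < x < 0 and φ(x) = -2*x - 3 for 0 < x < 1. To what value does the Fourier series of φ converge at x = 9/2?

x = 9/2 differs from x = 1/2 by 2 full period(s), and the series is 2-periodic.
φ is continuous at x = 1/2 with value -4, so the series converges to -4 there.

-4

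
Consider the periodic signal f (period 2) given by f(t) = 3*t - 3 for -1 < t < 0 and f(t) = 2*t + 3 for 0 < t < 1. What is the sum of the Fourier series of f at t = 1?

t = 1 differs from t = -1 by 1 full period(s), and the series is 2-periodic.
At t = -1 the one-sided limits are f(-1^-) = 5 and f(-1^+) = -6.
By Dirichlet's theorem the series converges to their average, [(5) + (-6)]/2 = -1/2.

-1/2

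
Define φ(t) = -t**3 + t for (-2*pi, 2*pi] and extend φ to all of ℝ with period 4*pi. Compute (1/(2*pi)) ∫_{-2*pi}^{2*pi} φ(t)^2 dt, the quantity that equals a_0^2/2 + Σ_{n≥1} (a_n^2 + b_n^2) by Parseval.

(1/(2*pi)) ∫_{-2*pi}^{2*pi} φ(t)^2 dt = (1/(2*pi)) · (16*pi**3*(-168*pi**2 + 35 + 240*pi**4)/105) = 8*pi**2*(-168*pi**2 + 35 + 240*pi**4)/105.

8*pi**2*(-168*pi**2 + 35 + 240*pi**4)/105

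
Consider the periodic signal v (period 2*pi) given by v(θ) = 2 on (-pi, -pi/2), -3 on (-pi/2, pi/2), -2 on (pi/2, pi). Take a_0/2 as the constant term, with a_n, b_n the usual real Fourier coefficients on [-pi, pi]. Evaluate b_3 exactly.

b_3 = 1/pi ∫_{-pi}^{pi} v(θ) sin(3*θ) dθ.
Split the integral at the breakpoints.
Directly, an antiderivative of (2) sin(3*θ) is -2*cos(3*θ)/3; evaluating from -pi to -pi/2: ∫_{-pi}^{-pi/2} (2) sin(3*θ) dθ = (0) - (2/3) = -2/3.
Directly, an antiderivative of (-3) sin(3*θ) is cos(3*θ); evaluating from -pi/2 to pi/2: ∫_{-pi/2}^{pi/2} (-3) sin(3*θ) dθ = (0) - (0) = 0.
Directly, an antiderivative of (-2) sin(3*θ) is 2*cos(3*θ)/3; evaluating from pi/2 to pi: ∫_{pi/2}^{pi} (-2) sin(3*θ) dθ = (-2/3) - (0) = -2/3.
Summing the pieces and multiplying by (1/pi) gives b_3 = -4/(3*pi).

-4/(3*pi)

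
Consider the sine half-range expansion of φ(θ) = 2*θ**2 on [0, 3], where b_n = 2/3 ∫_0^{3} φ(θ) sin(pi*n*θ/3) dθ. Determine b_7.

b_7 = 2/3 ∫_0^{3} (2*θ**2) sin(7*pi*θ/3) dθ.
Integrating by parts twice (tabular method), an antiderivative of (2*θ**2) sin(7*pi*θ/3) is -6*θ**2*cos(7*pi*θ/3)/(7*pi) + 36*θ*sin(7*pi*θ/3)/(49*pi**2) + 108*cos(7*pi*θ/3)/(343*pi**3); evaluating from 0 to 3: ∫_{0}^{3} (2*θ**2) sin(7*pi*θ/3) dθ = (54*(-2 + 49*pi**2)/(343*pi**3)) - (108/(343*pi**3)) = 54*(-4 + 49*pi**2)/(343*pi**3).
Hence b_7 = (2/3)·(54*(-4 + 49*pi**2)/(343*pi**3)) = 36*(-4 + 49*pi**2)/(343*pi**3).

36*(-4 + 49*pi**2)/(343*pi**3)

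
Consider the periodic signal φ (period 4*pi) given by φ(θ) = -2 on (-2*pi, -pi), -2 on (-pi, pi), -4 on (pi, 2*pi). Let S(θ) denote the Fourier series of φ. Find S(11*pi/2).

-4

θ = 11*pi/2 differs from θ = 3*pi/2 by 1 full period(s), and the series is 4*pi-periodic.
φ is continuous at θ = 3*pi/2 with value -4, so the series converges to -4 there.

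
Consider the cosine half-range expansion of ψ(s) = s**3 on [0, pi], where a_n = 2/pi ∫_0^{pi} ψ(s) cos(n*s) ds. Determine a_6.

a_6 = 2/pi ∫_0^{pi} (s**3) cos(6*s) ds.
Integrating by parts three times (tabular method), an antiderivative of (s**3) cos(6*s) is s**3*sin(6*s)/6 + s**2*cos(6*s)/12 - s*sin(6*s)/36 - cos(6*s)/216; evaluating from 0 to pi: ∫_{0}^{pi} (s**3) cos(6*s) ds = (-1/216 + pi**2/12) - (-1/216) = pi**2/12.
Hence a_6 = (2/pi)·(pi**2/12) = pi/6.

pi/6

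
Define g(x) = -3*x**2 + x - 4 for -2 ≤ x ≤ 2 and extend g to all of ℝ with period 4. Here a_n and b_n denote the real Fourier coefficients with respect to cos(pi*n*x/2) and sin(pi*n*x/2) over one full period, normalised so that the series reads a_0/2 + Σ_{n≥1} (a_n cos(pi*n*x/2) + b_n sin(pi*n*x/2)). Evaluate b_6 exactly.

b_6 = 1/2 ∫_{-2}^{2} g(x) sin(3*pi*x) dx.
Integrating by parts twice (tabular method), an antiderivative of (-3*x**2 + x - 4) sin(3*pi*x) is x**2*cos(3*pi*x)/pi - 2*x*sin(3*pi*x)/(3*pi**2) - x*cos(3*pi*x)/(3*pi) + sin(3*pi*x)/(9*pi**2) - 2*cos(3*pi*x)/(9*pi**3) + 4*cos(3*pi*x)/(3*pi); evaluating from -2 to 2: ∫_{-2}^{2} (-3*x**2 + x - 4) sin(3*pi*x) dx = (2*(-1 + 21*pi**2)/(9*pi**3)) - (-2/(9*pi**3) + 6/pi) = -4/(3*pi).
Hence b_6 = (1/2)·(-4/(3*pi)) = -2/(3*pi).

-2/(3*pi)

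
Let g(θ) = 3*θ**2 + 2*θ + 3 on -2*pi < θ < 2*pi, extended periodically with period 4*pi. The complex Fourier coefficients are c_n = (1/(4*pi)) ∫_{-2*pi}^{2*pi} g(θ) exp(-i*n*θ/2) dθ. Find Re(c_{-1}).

Since g is real-valued, Re(c_{-1}) = (1/(4*pi)) ∫_{-2*pi}^{2*pi} g(θ) cos(-θ/2) dθ = a_{1}/2.
Integrating by parts twice (tabular method), an antiderivative of (3*θ**2 + 2*θ + 3) cos(-θ/2) is 6*θ**2*sin(θ/2) + 4*θ*sin(θ/2) + 24*θ*cos(θ/2) - 42*sin(θ/2) + 8*cos(θ/2); evaluating from -2*pi to 2*pi: ∫_{-2*pi}^{2*pi} (3*θ**2 + 2*θ + 3) cos(-θ/2) dθ = (-48*pi - 8) - (-8 + 48*pi) = -96*pi.
Hence Re(c_{-1}) = (1/(4*pi))·(-96*pi) = -24.

-24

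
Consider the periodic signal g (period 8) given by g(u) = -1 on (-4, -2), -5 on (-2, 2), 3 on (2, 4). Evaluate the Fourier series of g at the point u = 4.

At u = 4 the one-sided limits are g(4^-) = 3 and g(4^+) = -1.
By Dirichlet's theorem the series converges to their average, [(3) + (-1)]/2 = 1.

1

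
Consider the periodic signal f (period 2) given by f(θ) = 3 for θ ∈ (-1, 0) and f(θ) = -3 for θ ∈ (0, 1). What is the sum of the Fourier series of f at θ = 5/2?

-3

θ = 5/2 differs from θ = 1/2 by 1 full period(s), and the series is 2-periodic.
f is continuous at θ = 1/2 with value -3, so the series converges to -3 there.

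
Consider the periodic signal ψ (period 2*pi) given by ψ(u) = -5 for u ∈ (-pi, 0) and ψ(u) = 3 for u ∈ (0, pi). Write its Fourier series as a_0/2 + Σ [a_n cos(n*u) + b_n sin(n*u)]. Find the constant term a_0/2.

-1

a_0 = 1/pi ∫_{-pi}^{pi} ψ(u) du = 1/pi · (-2*pi) = -2.
So the constant term a_0/2 = -1.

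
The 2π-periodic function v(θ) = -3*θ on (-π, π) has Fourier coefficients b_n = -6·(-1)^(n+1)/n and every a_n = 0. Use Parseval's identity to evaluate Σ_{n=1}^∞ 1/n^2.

pi**2/6

Parseval: Σ b_n^2 = (1/π) ∫_{-π}^{π} v(θ)^2 dθ = 6*pi**2.
Σ b_n^2 = Σ 36/n^2, so Σ 1/n^2 = (6*pi**2)/36 = pi**2/6.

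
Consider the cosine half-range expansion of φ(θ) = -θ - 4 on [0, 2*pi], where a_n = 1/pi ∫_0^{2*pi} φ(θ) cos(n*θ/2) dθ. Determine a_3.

a_3 = 1/pi ∫_0^{2*pi} (-θ - 4) cos(3*θ/2) dθ.
Integrating by parts (boundary term plus one more integral), an antiderivative of (-θ - 4) cos(3*θ/2) is -2*θ*sin(3*θ/2)/3 - 8*sin(3*θ/2)/3 - 4*cos(3*θ/2)/9; evaluating from 0 to 2*pi: ∫_{0}^{2*pi} (-θ - 4) cos(3*θ/2) dθ = (4/9) - (-4/9) = 8/9.
Hence a_3 = (1/pi)·(8/9) = 8/(9*pi).

8/(9*pi)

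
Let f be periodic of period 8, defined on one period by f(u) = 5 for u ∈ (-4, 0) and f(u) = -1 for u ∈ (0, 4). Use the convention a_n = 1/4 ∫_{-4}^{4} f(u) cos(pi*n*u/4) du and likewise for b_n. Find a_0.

a_0 = 1/4 ∫_{-4}^{4} f(u) du = 1/4 · (16) = 4.

4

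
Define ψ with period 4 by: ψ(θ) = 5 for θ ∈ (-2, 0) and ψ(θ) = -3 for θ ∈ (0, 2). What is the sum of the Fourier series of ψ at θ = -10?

1

θ = -10 differs from θ = -2 by -2 full period(s), and the series is 4-periodic.
At θ = -2 the one-sided limits are ψ(-2^-) = -3 and ψ(-2^+) = 5.
By Dirichlet's theorem the series converges to their average, [(-3) + (5)]/2 = 1.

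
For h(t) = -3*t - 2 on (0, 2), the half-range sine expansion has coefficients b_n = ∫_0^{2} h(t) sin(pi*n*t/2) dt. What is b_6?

b_6 = ∫_0^{2} (-3*t - 2) sin(3*pi*t) dt.
Integrating by parts (boundary term plus one more integral), an antiderivative of (-3*t - 2) sin(3*pi*t) is t*cos(3*pi*t)/pi - sin(3*pi*t)/(3*pi**2) + 2*cos(3*pi*t)/(3*pi); evaluating from 0 to 2: ∫_{0}^{2} (-3*t - 2) sin(3*pi*t) dt = (8/(3*pi)) - (2/(3*pi)) = 2/pi.
Hence b_6 = 2/pi.

2/pi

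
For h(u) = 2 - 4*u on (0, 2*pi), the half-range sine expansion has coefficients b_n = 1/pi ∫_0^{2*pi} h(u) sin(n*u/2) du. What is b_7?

8*(1 - 2*pi)/(7*pi)

b_7 = 1/pi ∫_0^{2*pi} (2 - 4*u) sin(7*u/2) du.
Integrating by parts (boundary term plus one more integral), an antiderivative of (2 - 4*u) sin(7*u/2) is 8*u*cos(7*u/2)/7 - 16*sin(7*u/2)/49 - 4*cos(7*u/2)/7; evaluating from 0 to 2*pi: ∫_{0}^{2*pi} (2 - 4*u) sin(7*u/2) du = (4/7 - 16*pi/7) - (-4/7) = 8/7 - 16*pi/7.
Hence b_7 = (1/pi)·(8/7 - 16*pi/7) = 8*(1 - 2*pi)/(7*pi).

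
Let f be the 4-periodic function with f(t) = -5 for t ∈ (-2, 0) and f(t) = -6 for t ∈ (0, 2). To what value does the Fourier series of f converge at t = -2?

-11/2

t = -2 differs from t = 2 by -1 full period(s), and the series is 4-periodic.
At t = 2 the one-sided limits are f(2^-) = -6 and f(2^+) = -5.
By Dirichlet's theorem the series converges to their average, [(-6) + (-5)]/2 = -11/2.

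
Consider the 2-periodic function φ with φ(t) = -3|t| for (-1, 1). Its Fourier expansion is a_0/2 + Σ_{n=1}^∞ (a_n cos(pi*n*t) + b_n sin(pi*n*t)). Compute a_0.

a_0 = ∫_{-1}^{1} φ(t) dt = -3.

-3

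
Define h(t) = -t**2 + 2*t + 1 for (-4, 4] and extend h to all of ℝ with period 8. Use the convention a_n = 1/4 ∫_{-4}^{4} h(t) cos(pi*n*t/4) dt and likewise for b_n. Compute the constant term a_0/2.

-13/3

a_0 = 1/4 ∫_{-4}^{4} h(t) dt = 1/4 · (-104/3) = -26/3.
So the constant term a_0/2 = -13/3.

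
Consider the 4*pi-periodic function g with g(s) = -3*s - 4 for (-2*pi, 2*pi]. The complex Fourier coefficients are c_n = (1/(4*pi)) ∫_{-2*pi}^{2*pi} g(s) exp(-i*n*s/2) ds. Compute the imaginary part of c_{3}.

2

Since g is real-valued, Im(c_{3}) = -(1/(4*pi)) ∫_{-2*pi}^{2*pi} g(s) sin(3*s/2) ds = -b_{3}/2.
Integrating by parts (boundary term plus one more integral), an antiderivative of (-3*s - 4) sin(3*s/2) is 2*s*cos(3*s/2) - 4*sin(3*s/2)/3 + 8*cos(3*s/2)/3; evaluating from -2*pi to 2*pi: ∫_{-2*pi}^{2*pi} (-3*s - 4) sin(3*s/2) ds = (-4*pi - 8/3) - (-8/3 + 4*pi) = -8*pi.
Hence Im(c_{3}) = (-1/(4*pi))·(-8*pi) = 2.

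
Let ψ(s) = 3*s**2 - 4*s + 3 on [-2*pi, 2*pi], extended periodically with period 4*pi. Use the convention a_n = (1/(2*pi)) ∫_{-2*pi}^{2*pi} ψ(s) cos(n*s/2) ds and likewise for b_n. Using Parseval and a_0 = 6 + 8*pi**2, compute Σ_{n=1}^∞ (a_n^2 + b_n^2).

Parseval: a_0^2/2 + Σ_{n≥1} (a_n^2+b_n^2) = (1/(2*pi)) ∫_{-2*pi}^{2*pi} ψ(s)^2 ds = 18 + 272*pi**2/3 + 288*pi**4/5.
Subtract a_0^2/2 = 2*(3 + 4*pi**2)**2: Σ (a_n^2+b_n^2) = 128*pi**2*(5 + 3*pi**2)/15.

128*pi**2*(5 + 3*pi**2)/15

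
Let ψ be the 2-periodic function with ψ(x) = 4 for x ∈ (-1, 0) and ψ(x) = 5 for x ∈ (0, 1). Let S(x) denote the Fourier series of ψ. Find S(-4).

9/2

x = -4 differs from x = 0 by -2 full period(s), and the series is 2-periodic.
At x = 0 the one-sided limits are ψ(0^-) = 4 and ψ(0^+) = 5.
By Dirichlet's theorem the series converges to their average, [(4) + (5)]/2 = 9/2.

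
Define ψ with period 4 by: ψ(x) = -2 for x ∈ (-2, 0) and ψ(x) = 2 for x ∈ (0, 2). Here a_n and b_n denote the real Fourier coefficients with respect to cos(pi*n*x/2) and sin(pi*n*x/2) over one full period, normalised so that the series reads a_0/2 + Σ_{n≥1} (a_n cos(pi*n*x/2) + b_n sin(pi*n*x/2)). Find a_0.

a_0 = 1/2 ∫_{-2}^{2} ψ(x) dx = 1/2 · (0) = 0.

0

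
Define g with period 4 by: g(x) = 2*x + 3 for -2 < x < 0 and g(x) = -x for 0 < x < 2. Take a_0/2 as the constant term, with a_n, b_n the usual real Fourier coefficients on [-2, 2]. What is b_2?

-1/pi

b_2 = 1/2 ∫_{-2}^{2} g(x) sin(pi*x) dx.
Split the integral at the breakpoints.
Integrating by parts (boundary term plus one more integral), an antiderivative of (2*x + 3) sin(pi*x) is -2*x*cos(pi*x)/pi + 2*sin(pi*x)/pi**2 - 3*cos(pi*x)/pi; evaluating from -2 to 0: ∫_{-2}^{0} (2*x + 3) sin(pi*x) dx = (-3/pi) - (1/pi) = -4/pi.
Integrating by parts (boundary term plus one more integral), an antiderivative of (-x) sin(pi*x) is x*cos(pi*x)/pi - sin(pi*x)/pi**2; evaluating from 0 to 2: ∫_{0}^{2} (-x) sin(pi*x) dx = (2/pi) - (0) = 2/pi.
Summing the pieces and multiplying by (1/2) gives b_2 = -1/pi.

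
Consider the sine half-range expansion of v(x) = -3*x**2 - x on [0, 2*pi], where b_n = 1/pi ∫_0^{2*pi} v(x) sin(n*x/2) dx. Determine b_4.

1 + 6*pi

b_4 = 1/pi ∫_0^{2*pi} (-3*x**2 - x) sin(2*x) dx.
Integrating by parts twice (tabular method), an antiderivative of (-3*x**2 - x) sin(2*x) is 3*x**2*cos(2*x)/2 - 3*x*sin(2*x)/2 + x*cos(2*x)/2 - sin(2*x)/4 - 3*cos(2*x)/4; evaluating from 0 to 2*pi: ∫_{0}^{2*pi} (-3*x**2 - x) sin(2*x) dx = (-3/4 + pi + 6*pi**2) - (-3/4) = pi*(1 + 6*pi).
Hence b_4 = (1/pi)·(pi*(1 + 6*pi)) = 1 + 6*pi.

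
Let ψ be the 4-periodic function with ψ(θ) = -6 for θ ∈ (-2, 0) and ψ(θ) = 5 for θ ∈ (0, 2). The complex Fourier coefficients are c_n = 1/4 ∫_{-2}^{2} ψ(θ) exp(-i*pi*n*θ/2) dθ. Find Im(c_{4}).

0

Since ψ is real-valued, Im(c_{4}) = -1/4 ∫_{-2}^{2} ψ(θ) sin(2*pi*θ) dθ = -b_{4}/2.
Split the integral at the breakpoints.
Directly, an antiderivative of (-6) sin(2*pi*θ) is 3*cos(2*pi*θ)/pi; evaluating from -2 to 0: ∫_{-2}^{0} (-6) sin(2*pi*θ) dθ = (3/pi) - (3/pi) = 0.
Directly, an antiderivative of (5) sin(2*pi*θ) is -5*cos(2*pi*θ)/(2*pi); evaluating from 0 to 2: ∫_{0}^{2} (5) sin(2*pi*θ) dθ = (-5/(2*pi)) - (-5/(2*pi)) = 0.
So ∫_{-2}^{2} ψ(θ) sin(2*pi*θ) dθ = 0.
Hence Im(c_{4}) = (-1/4)·(0) = 0.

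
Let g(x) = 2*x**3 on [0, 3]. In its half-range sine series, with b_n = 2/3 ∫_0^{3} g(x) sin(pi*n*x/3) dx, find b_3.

-24/pi**3 + 36/pi

b_3 = 2/3 ∫_0^{3} (2*x**3) sin(pi*x) dx.
Integrating by parts three times (tabular method), an antiderivative of (2*x**3) sin(pi*x) is -2*x**3*cos(pi*x)/pi + 6*x**2*sin(pi*x)/pi**2 + 12*x*cos(pi*x)/pi**3 - 12*sin(pi*x)/pi**4; evaluating from 0 to 3: ∫_{0}^{3} (2*x**3) sin(pi*x) dx = (-36/pi**3 + 54/pi) - (0) = -36/pi**3 + 54/pi.
Hence b_3 = (2/3)·(-36/pi**3 + 54/pi) = -24/pi**3 + 36/pi.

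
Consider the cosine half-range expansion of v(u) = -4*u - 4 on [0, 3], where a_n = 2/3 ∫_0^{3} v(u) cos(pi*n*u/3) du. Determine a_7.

48/(49*pi**2)

a_7 = 2/3 ∫_0^{3} (-4*u - 4) cos(7*pi*u/3) du.
Integrating by parts (boundary term plus one more integral), an antiderivative of (-4*u - 4) cos(7*pi*u/3) is -12*u*sin(7*pi*u/3)/(7*pi) - 12*sin(7*pi*u/3)/(7*pi) - 36*cos(7*pi*u/3)/(49*pi**2); evaluating from 0 to 3: ∫_{0}^{3} (-4*u - 4) cos(7*pi*u/3) du = (36/(49*pi**2)) - (-36/(49*pi**2)) = 72/(49*pi**2).
Hence a_7 = (2/3)·(72/(49*pi**2)) = 48/(49*pi**2).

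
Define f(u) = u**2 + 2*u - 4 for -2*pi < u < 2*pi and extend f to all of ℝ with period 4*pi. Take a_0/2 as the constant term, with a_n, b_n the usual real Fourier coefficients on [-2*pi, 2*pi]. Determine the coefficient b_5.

8/5

b_5 = (1/(2*pi)) ∫_{-2*pi}^{2*pi} f(u) sin(5*u/2) du.
Integrating by parts twice (tabular method), an antiderivative of (u**2 + 2*u - 4) sin(5*u/2) is -2*u**2*cos(5*u/2)/5 + 8*u*sin(5*u/2)/25 - 4*u*cos(5*u/2)/5 + 8*sin(5*u/2)/25 + 216*cos(5*u/2)/125; evaluating from -2*pi to 2*pi: ∫_{-2*pi}^{2*pi} (u**2 + 2*u - 4) sin(5*u/2) du = (-216/125 + 8*pi/5 + 8*pi**2/5) - (-8*pi/5 - 216/125 + 8*pi**2/5) = 16*pi/5.
Hence b_5 = (1/(2*pi))·(16*pi/5) = 8/5.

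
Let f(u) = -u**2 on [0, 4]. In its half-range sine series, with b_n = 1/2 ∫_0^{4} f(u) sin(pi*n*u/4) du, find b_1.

b_1 = 1/2 ∫_0^{4} (-u**2) sin(pi*u/4) du.
Integrating by parts twice (tabular method), an antiderivative of (-u**2) sin(pi*u/4) is 4*u**2*cos(pi*u/4)/pi - 32*u*sin(pi*u/4)/pi**2 - 128*cos(pi*u/4)/pi**3; evaluating from 0 to 4: ∫_{0}^{4} (-u**2) sin(pi*u/4) du = (-64/pi + 128/pi**3) - (-128/pi**3) = -64/pi + 256/pi**3.
Hence b_1 = (1/2)·(-64/pi + 256/pi**3) = -32/pi + 128/pi**3.

-32/pi + 128/pi**3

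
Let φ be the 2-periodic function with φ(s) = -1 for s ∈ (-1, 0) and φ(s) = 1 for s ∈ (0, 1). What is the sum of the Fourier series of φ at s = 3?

s = 3 differs from s = -1 by 2 full period(s), and the series is 2-periodic.
At s = -1 the one-sided limits are φ(-1^-) = 1 and φ(-1^+) = -1.
By Dirichlet's theorem the series converges to their average, [(1) + (-1)]/2 = 0.

0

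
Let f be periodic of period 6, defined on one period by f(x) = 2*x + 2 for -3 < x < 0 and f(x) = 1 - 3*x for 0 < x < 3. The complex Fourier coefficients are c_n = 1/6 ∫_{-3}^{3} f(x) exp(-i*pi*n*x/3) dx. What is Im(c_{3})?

5/(6*pi)

Since f is real-valued, Im(c_{3}) = -1/6 ∫_{-3}^{3} f(x) sin(pi*x) dx = -b_{3}/2.
Split the integral at the breakpoints.
Integrating by parts (boundary term plus one more integral), an antiderivative of (2*x + 2) sin(pi*x) is -2*x*cos(pi*x)/pi + 2*sin(pi*x)/pi**2 - 2*cos(pi*x)/pi; evaluating from -3 to 0: ∫_{-3}^{0} (2*x + 2) sin(pi*x) dx = (-2/pi) - (-4/pi) = 2/pi.
Integrating by parts (boundary term plus one more integral), an antiderivative of (1 - 3*x) sin(pi*x) is 3*x*cos(pi*x)/pi - 3*sin(pi*x)/pi**2 - cos(pi*x)/pi; evaluating from 0 to 3: ∫_{0}^{3} (1 - 3*x) sin(pi*x) dx = (-8/pi) - (-1/pi) = -7/pi.
So ∫_{-3}^{3} f(x) sin(pi*x) dx = -5/pi.
Hence Im(c_{3}) = (-1/6)·(-5/pi) = 5/(6*pi).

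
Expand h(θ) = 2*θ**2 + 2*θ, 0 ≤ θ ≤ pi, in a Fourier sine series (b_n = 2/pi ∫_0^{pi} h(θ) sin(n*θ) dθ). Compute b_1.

b_1 = 2/pi ∫_0^{pi} (2*θ**2 + 2*θ) sin(θ) dθ.
Integrating by parts twice (tabular method), an antiderivative of (2*θ**2 + 2*θ) sin(θ) is -2*θ**2*cos(θ) + 4*θ*sin(θ) - 2*θ*cos(θ) + 2*sin(θ) + 4*cos(θ); evaluating from 0 to pi: ∫_{0}^{pi} (2*θ**2 + 2*θ) sin(θ) dθ = (-4 + 2*pi + 2*pi**2) - (4) = -8 + 2*pi + 2*pi**2.
Hence b_1 = (2/pi)·(-8 + 2*pi + 2*pi**2) = -16/pi + 4 + 4*pi.

-16/pi + 4 + 4*pi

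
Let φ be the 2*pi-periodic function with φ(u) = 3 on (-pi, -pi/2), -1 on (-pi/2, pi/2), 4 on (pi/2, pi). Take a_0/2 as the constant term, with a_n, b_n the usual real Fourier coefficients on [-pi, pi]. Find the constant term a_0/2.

5/4

a_0 = 1/pi ∫_{-pi}^{pi} φ(u) du = 1/pi · (5*pi/2) = 5/2.
So the constant term a_0/2 = 5/4.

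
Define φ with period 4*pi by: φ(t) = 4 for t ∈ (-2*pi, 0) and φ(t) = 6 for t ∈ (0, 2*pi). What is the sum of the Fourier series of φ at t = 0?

At t = 0 the one-sided limits are φ(0^-) = 4 and φ(0^+) = 6.
By Dirichlet's theorem the series converges to their average, [(4) + (6)]/2 = 5.

5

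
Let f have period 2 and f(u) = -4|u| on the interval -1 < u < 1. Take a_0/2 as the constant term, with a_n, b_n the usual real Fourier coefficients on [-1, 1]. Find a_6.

0

a_6 = ∫_{-1}^{1} f(u) cos(6*pi*u) du.
f is even and cos(6*pi*u) is even, so the integrand is even and a_6 = 2 ∫_0^{1} f(u) cos(6*pi*u) du.
Integrating by parts (boundary term plus one more integral), an antiderivative of (-4*u) cos(6*pi*u) is -2*u*sin(6*pi*u)/(3*pi) - cos(6*pi*u)/(9*pi**2); evaluating from 0 to 1: ∫_{0}^{1} (-4*u) cos(6*pi*u) du = (-1/(9*pi**2)) - (-1/(9*pi**2)) = 0.
Hence a_6 = 2·(0) = 0.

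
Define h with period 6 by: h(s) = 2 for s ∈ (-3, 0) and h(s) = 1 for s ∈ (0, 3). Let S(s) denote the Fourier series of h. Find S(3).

s = 3 differs from s = -3 by 1 full period(s), and the series is 6-periodic.
At s = -3 the one-sided limits are h(-3^-) = 1 and h(-3^+) = 2.
By Dirichlet's theorem the series converges to their average, [(1) + (2)]/2 = 3/2.

3/2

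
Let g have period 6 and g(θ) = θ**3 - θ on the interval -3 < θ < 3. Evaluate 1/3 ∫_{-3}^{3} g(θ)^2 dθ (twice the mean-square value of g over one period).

5232/35

1/3 ∫_{-3}^{3} g(θ)^2 dθ = 1/3 · (15696/35) = 5232/35.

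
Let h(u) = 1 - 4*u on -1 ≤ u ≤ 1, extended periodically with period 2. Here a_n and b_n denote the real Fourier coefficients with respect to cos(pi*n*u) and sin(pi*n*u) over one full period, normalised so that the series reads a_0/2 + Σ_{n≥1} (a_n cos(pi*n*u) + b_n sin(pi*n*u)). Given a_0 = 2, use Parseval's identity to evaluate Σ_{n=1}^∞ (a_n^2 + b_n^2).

32/3

Parseval: a_0^2/2 + Σ_{n≥1} (a_n^2+b_n^2) = ∫_{-1}^{1} h(u)^2 du = 38/3.
Subtract a_0^2/2 = 2: Σ (a_n^2+b_n^2) = 32/3.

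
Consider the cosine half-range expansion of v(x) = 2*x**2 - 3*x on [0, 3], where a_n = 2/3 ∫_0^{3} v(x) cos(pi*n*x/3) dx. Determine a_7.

-36/(49*pi**2)

a_7 = 2/3 ∫_0^{3} (2*x**2 - 3*x) cos(7*pi*x/3) dx.
Integrating by parts twice (tabular method), an antiderivative of (2*x**2 - 3*x) cos(7*pi*x/3) is 6*x**2*sin(7*pi*x/3)/(7*pi) - 9*x*sin(7*pi*x/3)/(7*pi) + 36*x*cos(7*pi*x/3)/(49*pi**2) - 108*sin(7*pi*x/3)/(343*pi**3) - 27*cos(7*pi*x/3)/(49*pi**2); evaluating from 0 to 3: ∫_{0}^{3} (2*x**2 - 3*x) cos(7*pi*x/3) dx = (-81/(49*pi**2)) - (-27/(49*pi**2)) = -54/(49*pi**2).
Hence a_7 = (2/3)·(-54/(49*pi**2)) = -36/(49*pi**2).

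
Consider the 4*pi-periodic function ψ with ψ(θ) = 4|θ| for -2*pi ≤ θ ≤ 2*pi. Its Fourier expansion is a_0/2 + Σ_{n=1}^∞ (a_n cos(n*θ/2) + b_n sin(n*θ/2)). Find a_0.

a_0 = (1/(2*pi)) ∫_{-2*pi}^{2*pi} ψ(θ) dθ = (1/(2*pi)) · (16*pi**2) = 8*pi.

8*pi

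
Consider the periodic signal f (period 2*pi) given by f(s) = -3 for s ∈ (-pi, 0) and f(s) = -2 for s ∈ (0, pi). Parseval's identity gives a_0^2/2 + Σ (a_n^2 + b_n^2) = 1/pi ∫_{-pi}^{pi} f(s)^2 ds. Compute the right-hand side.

1/pi ∫_{-pi}^{pi} f(s)^2 ds = 1/pi · (13*pi) = 13.

13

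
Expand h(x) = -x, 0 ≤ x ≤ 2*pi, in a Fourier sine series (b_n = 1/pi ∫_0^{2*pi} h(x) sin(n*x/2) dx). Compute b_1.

-4

b_1 = 1/pi ∫_0^{2*pi} (-x) sin(x/2) dx.
Integrating by parts (boundary term plus one more integral), an antiderivative of (-x) sin(x/2) is 2*x*cos(x/2) - 4*sin(x/2); evaluating from 0 to 2*pi: ∫_{0}^{2*pi} (-x) sin(x/2) dx = (-4*pi) - (0) = -4*pi.
Hence b_1 = (1/pi)·(-4*pi) = -4.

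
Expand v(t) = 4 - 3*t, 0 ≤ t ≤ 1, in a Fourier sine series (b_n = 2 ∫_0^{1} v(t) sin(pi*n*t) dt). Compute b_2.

b_2 = 2 ∫_0^{1} (4 - 3*t) sin(2*pi*t) dt.
Integrating by parts (boundary term plus one more integral), an antiderivative of (4 - 3*t) sin(2*pi*t) is 3*t*cos(2*pi*t)/(2*pi) - 3*sin(2*pi*t)/(4*pi**2) - 2*cos(2*pi*t)/pi; evaluating from 0 to 1: ∫_{0}^{1} (4 - 3*t) sin(2*pi*t) dt = (-1/(2*pi)) - (-2/pi) = 3/(2*pi).
Hence b_2 = 2·(3/(2*pi)) = 3/pi.

3/pi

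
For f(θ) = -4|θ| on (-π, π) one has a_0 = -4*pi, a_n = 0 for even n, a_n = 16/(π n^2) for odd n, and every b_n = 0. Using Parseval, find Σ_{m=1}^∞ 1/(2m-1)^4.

Parseval: a_0^2/2 + Σ a_n^2 = (1/π) ∫_{-π}^{π} f(θ)^2 dθ = 32*pi**2/3.
Subtract a_0^2/2 = 8*pi**2: Σ a_n^2 = 8*pi**2/3.
Only odd n contribute, with a_n^2 = 256/(π^2 n^4), so Σ_{m≥1} 1/(2m-1)^4 = π^2·(8*pi**2/3)/256 = pi**4/96.

pi**4/96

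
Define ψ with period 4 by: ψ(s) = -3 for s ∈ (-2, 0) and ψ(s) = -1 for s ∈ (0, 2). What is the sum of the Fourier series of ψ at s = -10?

s = -10 differs from s = -2 by -2 full period(s), and the series is 4-periodic.
At s = -2 the one-sided limits are ψ(-2^-) = -1 and ψ(-2^+) = -3.
By Dirichlet's theorem the series converges to their average, [(-1) + (-3)]/2 = -2.

-2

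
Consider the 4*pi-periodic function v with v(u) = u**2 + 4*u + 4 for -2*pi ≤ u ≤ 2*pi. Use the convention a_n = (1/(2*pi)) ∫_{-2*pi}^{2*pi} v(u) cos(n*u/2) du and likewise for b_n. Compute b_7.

16/7

b_7 = (1/(2*pi)) ∫_{-2*pi}^{2*pi} v(u) sin(7*u/2) du.
Integrating by parts twice (tabular method), an antiderivative of (u**2 + 4*u + 4) sin(7*u/2) is -2*u**2*cos(7*u/2)/7 + 8*u*sin(7*u/2)/49 - 8*u*cos(7*u/2)/7 + 16*sin(7*u/2)/49 - 376*cos(7*u/2)/343; evaluating from -2*pi to 2*pi: ∫_{-2*pi}^{2*pi} (u**2 + 4*u + 4) sin(7*u/2) du = (376/343 + 16*pi/7 + 8*pi**2/7) - (-16*pi/7 + 376/343 + 8*pi**2/7) = 32*pi/7.
Hence b_7 = (1/(2*pi))·(32*pi/7) = 16/7.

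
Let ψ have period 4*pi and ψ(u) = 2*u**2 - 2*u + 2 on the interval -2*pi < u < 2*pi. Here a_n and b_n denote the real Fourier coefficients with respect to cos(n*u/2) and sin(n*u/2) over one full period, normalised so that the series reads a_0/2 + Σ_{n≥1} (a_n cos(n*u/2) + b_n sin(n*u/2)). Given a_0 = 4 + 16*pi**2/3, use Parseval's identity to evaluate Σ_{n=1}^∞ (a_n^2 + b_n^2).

32*pi**2*(15 + 16*pi**2)/45

Parseval: a_0^2/2 + Σ_{n≥1} (a_n^2+b_n^2) = (1/(2*pi)) ∫_{-2*pi}^{2*pi} ψ(u)^2 du = 8 + 32*pi**2 + 128*pi**4/5.
Subtract a_0^2/2 = 8*(3 + 4*pi**2)**2/9: Σ (a_n^2+b_n^2) = 32*pi**2*(15 + 16*pi**2)/45.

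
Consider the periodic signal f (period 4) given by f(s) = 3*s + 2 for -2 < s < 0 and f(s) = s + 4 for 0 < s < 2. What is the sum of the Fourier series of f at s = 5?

5

s = 5 differs from s = 1 by 1 full period(s), and the series is 4-periodic.
f is continuous at s = 1 with value 5, so the series converges to 5 there.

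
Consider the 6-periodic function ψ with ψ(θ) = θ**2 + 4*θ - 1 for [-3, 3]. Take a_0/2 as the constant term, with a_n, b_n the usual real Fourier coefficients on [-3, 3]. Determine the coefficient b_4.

b_4 = 1/3 ∫_{-3}^{3} ψ(θ) sin(4*pi*θ/3) dθ.
Integrating by parts twice (tabular method), an antiderivative of (θ**2 + 4*θ - 1) sin(4*pi*θ/3) is -3*θ**2*cos(4*pi*θ/3)/(4*pi) + 9*θ*sin(4*pi*θ/3)/(8*pi**2) - 3*θ*cos(4*pi*θ/3)/pi + 9*sin(4*pi*θ/3)/(4*pi**2) + 27*cos(4*pi*θ/3)/(32*pi**3) + 3*cos(4*pi*θ/3)/(4*pi); evaluating from -3 to 3: ∫_{-3}^{3} (θ**2 + 4*θ - 1) sin(4*pi*θ/3) dθ = (-15/pi + 27/(32*pi**3)) - (27/(32*pi**3) + 3/pi) = -18/pi.
Hence b_4 = (1/3)·(-18/pi) = -6/pi.

-6/pi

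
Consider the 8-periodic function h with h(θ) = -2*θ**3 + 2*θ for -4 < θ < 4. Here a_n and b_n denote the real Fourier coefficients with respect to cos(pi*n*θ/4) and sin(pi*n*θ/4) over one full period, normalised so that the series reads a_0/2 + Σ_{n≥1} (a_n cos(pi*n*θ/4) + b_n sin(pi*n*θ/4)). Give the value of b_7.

b_7 = 1/4 ∫_{-4}^{4} h(θ) sin(7*pi*θ/4) dθ.
h is odd and sin(7*pi*θ/4) is odd, so the integrand is even and b_7 = 1/2 ∫_0^{4} h(θ) sin(7*pi*θ/4) dθ.
Integrating by parts three times (tabular method), an antiderivative of (-2*θ**3 + 2*θ) sin(7*pi*θ/4) is 8*θ**3*cos(7*pi*θ/4)/(7*pi) - 96*θ**2*sin(7*pi*θ/4)/(49*pi**2) - 8*θ*cos(7*pi*θ/4)/(7*pi) - 768*θ*cos(7*pi*θ/4)/(343*pi**3) + 3072*sin(7*pi*θ/4)/(2401*pi**4) + 32*sin(7*pi*θ/4)/(49*pi**2); evaluating from 0 to 4: ∫_{0}^{4} (-2*θ**3 + 2*θ) sin(7*pi*θ/4) dθ = (96*(32 - 245*pi**2)/(343*pi**3)) - (0) = 96*(32 - 245*pi**2)/(343*pi**3).
Hence b_7 = (1/2)·(96*(32 - 245*pi**2)/(343*pi**3)) = 48*(32 - 245*pi**2)/(343*pi**3).

48*(32 - 245*pi**2)/(343*pi**3)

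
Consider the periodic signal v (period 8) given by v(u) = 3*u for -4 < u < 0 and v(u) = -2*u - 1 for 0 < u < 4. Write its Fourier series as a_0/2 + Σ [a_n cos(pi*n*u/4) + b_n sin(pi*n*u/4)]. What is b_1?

b_1 = 1/4 ∫_{-4}^{4} v(u) sin(pi*u/4) du.
Split the integral at the breakpoints.
Integrating by parts (boundary term plus one more integral), an antiderivative of (3*u) sin(pi*u/4) is -12*u*cos(pi*u/4)/pi + 48*sin(pi*u/4)/pi**2; evaluating from -4 to 0: ∫_{-4}^{0} (3*u) sin(pi*u/4) du = (0) - (-48/pi) = 48/pi.
Integrating by parts (boundary term plus one more integral), an antiderivative of (-2*u - 1) sin(pi*u/4) is 8*u*cos(pi*u/4)/pi - 32*sin(pi*u/4)/pi**2 + 4*cos(pi*u/4)/pi; evaluating from 0 to 4: ∫_{0}^{4} (-2*u - 1) sin(pi*u/4) du = (-36/pi) - (4/pi) = -40/pi.
Summing the pieces and multiplying by (1/4) gives b_1 = 2/pi.

2/pi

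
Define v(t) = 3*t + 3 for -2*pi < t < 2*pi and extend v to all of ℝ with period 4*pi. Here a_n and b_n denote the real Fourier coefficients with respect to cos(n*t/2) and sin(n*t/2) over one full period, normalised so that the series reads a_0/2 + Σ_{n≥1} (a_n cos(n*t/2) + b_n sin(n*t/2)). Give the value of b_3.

b_3 = (1/(2*pi)) ∫_{-2*pi}^{2*pi} v(t) sin(3*t/2) dt.
Integrating by parts (boundary term plus one more integral), an antiderivative of (3*t + 3) sin(3*t/2) is -2*t*cos(3*t/2) + 4*sin(3*t/2)/3 - 2*cos(3*t/2); evaluating from -2*pi to 2*pi: ∫_{-2*pi}^{2*pi} (3*t + 3) sin(3*t/2) dt = (2 + 4*pi) - (2 - 4*pi) = 8*pi.
Hence b_3 = (1/(2*pi))·(8*pi) = 4.

4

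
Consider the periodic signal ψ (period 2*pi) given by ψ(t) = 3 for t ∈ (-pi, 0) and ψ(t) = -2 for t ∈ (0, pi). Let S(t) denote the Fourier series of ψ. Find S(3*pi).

1/2

t = 3*pi differs from t = pi by 1 full period(s), and the series is 2*pi-periodic.
At t = pi the one-sided limits are ψ(pi^-) = -2 and ψ(pi^+) = 3.
By Dirichlet's theorem the series converges to their average, [(-2) + (3)]/2 = 1/2.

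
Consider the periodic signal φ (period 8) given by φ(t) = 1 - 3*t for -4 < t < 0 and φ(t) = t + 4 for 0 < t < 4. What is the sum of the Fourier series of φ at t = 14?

7

t = 14 differs from t = -2 by 2 full period(s), and the series is 8-periodic.
φ is continuous at t = -2 with value 7, so the series converges to 7 there.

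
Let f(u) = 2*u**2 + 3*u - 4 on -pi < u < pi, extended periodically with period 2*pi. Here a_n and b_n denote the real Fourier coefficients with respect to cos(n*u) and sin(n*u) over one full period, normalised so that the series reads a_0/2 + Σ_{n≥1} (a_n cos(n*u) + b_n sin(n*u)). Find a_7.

-8/49

a_7 = 1/pi ∫_{-pi}^{pi} f(u) cos(7*u) du.
Integrating by parts twice (tabular method), an antiderivative of (2*u**2 + 3*u - 4) cos(7*u) is 2*u**2*sin(7*u)/7 + 3*u*sin(7*u)/7 + 4*u*cos(7*u)/49 - 200*sin(7*u)/343 + 3*cos(7*u)/49; evaluating from -pi to pi: ∫_{-pi}^{pi} (2*u**2 + 3*u - 4) cos(7*u) du = (-4*pi/49 - 3/49) - (-3/49 + 4*pi/49) = -8*pi/49.
Hence a_7 = (1/pi)·(-8*pi/49) = -8/49.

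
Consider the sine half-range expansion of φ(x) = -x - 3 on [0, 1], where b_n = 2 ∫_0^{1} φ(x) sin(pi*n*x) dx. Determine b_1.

b_1 = 2 ∫_0^{1} (-x - 3) sin(pi*x) dx.
Integrating by parts (boundary term plus one more integral), an antiderivative of (-x - 3) sin(pi*x) is x*cos(pi*x)/pi - sin(pi*x)/pi**2 + 3*cos(pi*x)/pi; evaluating from 0 to 1: ∫_{0}^{1} (-x - 3) sin(pi*x) dx = (-4/pi) - (3/pi) = -7/pi.
Hence b_1 = 2·(-7/pi) = -14/pi.

-14/pi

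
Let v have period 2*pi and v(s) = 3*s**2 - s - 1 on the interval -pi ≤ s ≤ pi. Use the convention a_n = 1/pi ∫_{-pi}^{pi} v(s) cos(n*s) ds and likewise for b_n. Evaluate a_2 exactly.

3

a_2 = 1/pi ∫_{-pi}^{pi} v(s) cos(2*s) ds.
Integrating by parts twice (tabular method), an antiderivative of (3*s**2 - s - 1) cos(2*s) is 3*s**2*sin(2*s)/2 - s*sin(2*s)/2 + 3*s*cos(2*s)/2 - 5*sin(2*s)/4 - cos(2*s)/4; evaluating from -pi to pi: ∫_{-pi}^{pi} (3*s**2 - s - 1) cos(2*s) ds = (-1/4 + 3*pi/2) - (-3*pi/2 - 1/4) = 3*pi.
Hence a_2 = (1/pi)·(3*pi) = 3.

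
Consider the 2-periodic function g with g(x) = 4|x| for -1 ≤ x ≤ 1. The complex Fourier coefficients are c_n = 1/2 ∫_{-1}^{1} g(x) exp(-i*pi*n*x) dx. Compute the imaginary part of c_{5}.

0

Since g is real-valued, Im(c_{5}) = -1/2 ∫_{-1}^{1} g(x) sin(5*pi*x) dx = -b_{5}/2.
(g is even, so the integrand is odd over a symmetric interval and the integral vanishes.)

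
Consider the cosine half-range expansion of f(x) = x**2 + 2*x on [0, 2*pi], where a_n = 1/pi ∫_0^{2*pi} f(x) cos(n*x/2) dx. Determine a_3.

a_3 = 1/pi ∫_0^{2*pi} (x**2 + 2*x) cos(3*x/2) dx.
Integrating by parts twice (tabular method), an antiderivative of (x**2 + 2*x) cos(3*x/2) is 2*x**2*sin(3*x/2)/3 + 4*x*sin(3*x/2)/3 + 8*x*cos(3*x/2)/9 - 16*sin(3*x/2)/27 + 8*cos(3*x/2)/9; evaluating from 0 to 2*pi: ∫_{0}^{2*pi} (x**2 + 2*x) cos(3*x/2) dx = (-16*pi/9 - 8/9) - (8/9) = -16*pi/9 - 16/9.
Hence a_3 = (1/pi)·(-16*pi/9 - 16/9) = 16*(-pi - 1)/(9*pi).

16*(-pi - 1)/(9*pi)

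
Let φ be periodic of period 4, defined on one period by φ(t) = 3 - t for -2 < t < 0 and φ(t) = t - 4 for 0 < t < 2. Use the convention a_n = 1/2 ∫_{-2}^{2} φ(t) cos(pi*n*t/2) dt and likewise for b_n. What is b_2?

0

b_2 = 1/2 ∫_{-2}^{2} φ(t) sin(pi*t) dt.
Split the integral at the breakpoints.
Integrating by parts (boundary term plus one more integral), an antiderivative of (3 - t) sin(pi*t) is t*cos(pi*t)/pi - sin(pi*t)/pi**2 - 3*cos(pi*t)/pi; evaluating from -2 to 0: ∫_{-2}^{0} (3 - t) sin(pi*t) dt = (-3/pi) - (-5/pi) = 2/pi.
Integrating by parts (boundary term plus one more integral), an antiderivative of (t - 4) sin(pi*t) is -t*cos(pi*t)/pi + sin(pi*t)/pi**2 + 4*cos(pi*t)/pi; evaluating from 0 to 2: ∫_{0}^{2} (t - 4) sin(pi*t) dt = (2/pi) - (4/pi) = -2/pi.
Summing the pieces and multiplying by (1/2) gives b_2 = 0.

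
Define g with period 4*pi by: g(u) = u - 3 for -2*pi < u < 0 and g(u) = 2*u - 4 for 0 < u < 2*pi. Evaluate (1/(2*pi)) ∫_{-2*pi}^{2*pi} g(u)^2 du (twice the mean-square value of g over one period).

(1/(2*pi)) ∫_{-2*pi}^{2*pi} g(u)^2 du = (1/(2*pi)) · (10*pi*(-6*pi + 15 + 4*pi**2)/3) = -10*pi + 25 + 20*pi**2/3.

-10*pi + 25 + 20*pi**2/3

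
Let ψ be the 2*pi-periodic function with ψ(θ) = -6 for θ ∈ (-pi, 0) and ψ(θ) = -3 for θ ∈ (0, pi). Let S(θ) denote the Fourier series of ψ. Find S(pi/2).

ψ is continuous at θ = pi/2 with value -3, so the series converges to -3 there.

-3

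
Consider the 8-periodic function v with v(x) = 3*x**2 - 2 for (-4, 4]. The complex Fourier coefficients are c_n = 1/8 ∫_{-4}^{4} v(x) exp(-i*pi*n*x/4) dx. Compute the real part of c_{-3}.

Since v is real-valued, Re(c_{-3}) = 1/8 ∫_{-4}^{4} v(x) cos(-3*pi*x/4) dx = a_{3}/2.
v is even and cos(-3*pi*x/4) is even, so the integrand is even: ∫_{-4}^{4} v(x) cos(-3*pi*x/4) dx = 2∫_0^{4} v(x) cos(-3*pi*x/4) dx.
Integrating by parts twice (tabular method), an antiderivative of (3*x**2 - 2) cos(-3*pi*x/4) is 4*x**2*sin(3*pi*x/4)/pi + 32*x*cos(3*pi*x/4)/(3*pi**2) - 8*sin(3*pi*x/4)/(3*pi) - 128*sin(3*pi*x/4)/(9*pi**3); evaluating from 0 to 4: ∫_{0}^{4} (3*x**2 - 2) cos(-3*pi*x/4) dx = (-128/(3*pi**2)) - (0) = -128/(3*pi**2).
So ∫_{-4}^{4} v(x) cos(-3*pi*x/4) dx = -256/(3*pi**2).
Hence Re(c_{-3}) = (1/8)·(-256/(3*pi**2)) = -32/(3*pi**2).

-32/(3*pi**2)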